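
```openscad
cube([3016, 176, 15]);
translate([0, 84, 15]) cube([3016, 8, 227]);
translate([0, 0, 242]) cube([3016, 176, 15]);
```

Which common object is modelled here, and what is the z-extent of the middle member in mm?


An I-beam. The web height is 227 mm.

Two wide flanges with a thin centred web — an I-beam. Overall 257 mm minus two 15 mm flanges gives a web of 257 − 2·15 = 227 mm.


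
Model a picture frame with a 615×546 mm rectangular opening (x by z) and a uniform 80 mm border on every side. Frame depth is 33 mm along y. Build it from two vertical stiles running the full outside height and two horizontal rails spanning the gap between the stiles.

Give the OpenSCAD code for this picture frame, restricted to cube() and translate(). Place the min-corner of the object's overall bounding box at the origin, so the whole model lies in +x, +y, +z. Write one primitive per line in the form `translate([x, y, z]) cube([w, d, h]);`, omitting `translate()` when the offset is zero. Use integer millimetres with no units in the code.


cube([80, 33, 706]);
translate([695, 0, 0]) cube([80, 33, 706]);
translate([80, 0, 0]) cube([615, 33, 80]);
translate([80, 0, 626]) cube([615, 33, 80]);


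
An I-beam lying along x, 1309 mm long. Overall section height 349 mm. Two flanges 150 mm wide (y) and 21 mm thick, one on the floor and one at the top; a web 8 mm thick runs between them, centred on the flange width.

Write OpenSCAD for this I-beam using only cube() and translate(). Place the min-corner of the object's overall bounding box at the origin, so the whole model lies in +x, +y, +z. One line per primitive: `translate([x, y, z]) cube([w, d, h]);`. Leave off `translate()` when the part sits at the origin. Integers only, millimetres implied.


cube([1309, 150, 21]);
translate([0, 71, 21]) cube([1309, 8, 307]);
translate([0, 0, 328]) cube([1309, 150, 21]);


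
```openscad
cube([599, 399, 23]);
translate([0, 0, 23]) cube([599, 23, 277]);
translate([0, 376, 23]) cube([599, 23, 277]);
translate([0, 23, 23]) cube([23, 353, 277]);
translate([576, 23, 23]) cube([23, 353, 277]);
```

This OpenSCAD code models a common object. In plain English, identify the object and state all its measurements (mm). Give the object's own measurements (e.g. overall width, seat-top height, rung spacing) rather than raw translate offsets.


An open-topped rectangular box: outside dimensions 599×399×300 mm, with a uniform wall and base thickness of 23 mm. The base is a full 599×399 slab on the floor; four walls sit on top of the base. The front and back walls (the −y and +y sides) span the full width; the two side walls fit between them.


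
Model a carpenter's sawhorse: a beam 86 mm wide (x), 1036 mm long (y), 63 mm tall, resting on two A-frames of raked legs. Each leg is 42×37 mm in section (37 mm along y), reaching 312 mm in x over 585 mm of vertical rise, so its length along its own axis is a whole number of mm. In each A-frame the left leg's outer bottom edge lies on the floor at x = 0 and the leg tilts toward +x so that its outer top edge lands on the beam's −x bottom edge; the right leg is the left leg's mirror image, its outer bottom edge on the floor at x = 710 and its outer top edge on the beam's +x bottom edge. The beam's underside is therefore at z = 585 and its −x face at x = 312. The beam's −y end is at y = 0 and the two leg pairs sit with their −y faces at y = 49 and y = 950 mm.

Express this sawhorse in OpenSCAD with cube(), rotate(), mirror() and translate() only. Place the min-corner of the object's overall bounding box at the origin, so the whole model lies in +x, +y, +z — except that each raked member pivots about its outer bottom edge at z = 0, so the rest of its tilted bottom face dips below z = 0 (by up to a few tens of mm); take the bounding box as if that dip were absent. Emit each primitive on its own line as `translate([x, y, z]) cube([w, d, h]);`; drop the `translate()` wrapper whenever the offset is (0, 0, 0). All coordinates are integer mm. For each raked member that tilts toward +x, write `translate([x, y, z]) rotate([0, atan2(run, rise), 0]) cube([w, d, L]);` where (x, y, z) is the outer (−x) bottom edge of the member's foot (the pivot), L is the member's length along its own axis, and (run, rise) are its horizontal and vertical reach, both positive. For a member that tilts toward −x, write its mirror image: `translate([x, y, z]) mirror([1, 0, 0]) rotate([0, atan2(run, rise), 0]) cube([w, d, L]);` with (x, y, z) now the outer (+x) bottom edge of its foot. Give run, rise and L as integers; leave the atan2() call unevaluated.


// leg length = √(312² + 585²) = 663
// right-leg outer foot x = 2·312 + 86 = 710
// beam min-corner = (312, 0, 585)
translate([312, 0, 585]) cube([86, 1036, 63]);
translate([0, 49, 0]) rotate([0, atan2(312, 585), 0]) cube([42, 37, 663]);
translate([710, 49, 0]) mirror([1, 0, 0]) rotate([0, atan2(312, 585), 0]) cube([42, 37, 663]);
translate([0, 950, 0]) rotate([0, atan2(312, 585), 0]) cube([42, 37, 663]);
translate([710, 950, 0]) mirror([1, 0, 0]) rotate([0, atan2(312, 585), 0]) cube([42, 37, 663]);


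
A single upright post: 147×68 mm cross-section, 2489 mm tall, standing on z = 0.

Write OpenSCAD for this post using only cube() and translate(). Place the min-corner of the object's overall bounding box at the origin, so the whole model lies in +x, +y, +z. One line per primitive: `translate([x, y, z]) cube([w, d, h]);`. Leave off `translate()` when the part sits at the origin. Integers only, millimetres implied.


cube([147, 68, 2489]);


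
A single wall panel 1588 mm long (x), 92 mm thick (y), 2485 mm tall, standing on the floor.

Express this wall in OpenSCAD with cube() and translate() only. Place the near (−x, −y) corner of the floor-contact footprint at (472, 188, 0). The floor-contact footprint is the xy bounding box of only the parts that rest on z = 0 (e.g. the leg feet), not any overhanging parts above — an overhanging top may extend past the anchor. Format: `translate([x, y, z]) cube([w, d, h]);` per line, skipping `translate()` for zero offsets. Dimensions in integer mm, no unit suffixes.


translate([472, 188, 0]) cube([1588, 92, 2485]);


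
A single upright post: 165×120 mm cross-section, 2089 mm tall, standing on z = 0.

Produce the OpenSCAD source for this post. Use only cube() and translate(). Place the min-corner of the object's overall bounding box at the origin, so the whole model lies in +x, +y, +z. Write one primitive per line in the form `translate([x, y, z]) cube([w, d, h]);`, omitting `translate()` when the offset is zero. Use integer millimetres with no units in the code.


cube([165, 120, 2089]);


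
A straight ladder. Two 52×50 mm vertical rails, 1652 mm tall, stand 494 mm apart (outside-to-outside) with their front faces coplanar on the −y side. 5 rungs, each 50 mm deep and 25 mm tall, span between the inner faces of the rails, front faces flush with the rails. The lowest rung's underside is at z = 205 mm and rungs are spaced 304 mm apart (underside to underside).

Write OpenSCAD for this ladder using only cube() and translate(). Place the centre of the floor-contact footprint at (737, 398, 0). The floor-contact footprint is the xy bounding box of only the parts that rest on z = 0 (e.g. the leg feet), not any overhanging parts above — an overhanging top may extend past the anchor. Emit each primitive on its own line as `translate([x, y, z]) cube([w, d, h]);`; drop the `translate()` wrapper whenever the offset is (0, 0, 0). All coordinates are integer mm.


translate([490, 373, 0]) cube([52, 50, 1652]);
translate([932, 373, 0]) cube([52, 50, 1652]);
translate([542, 373, 205]) cube([390, 50, 25]);
translate([542, 373, 509]) cube([390, 50, 25]);
translate([542, 373, 813]) cube([390, 50, 25]);
translate([542, 373, 1117]) cube([390, 50, 25]);
translate([542, 373, 1421]) cube([390, 50, 25]);


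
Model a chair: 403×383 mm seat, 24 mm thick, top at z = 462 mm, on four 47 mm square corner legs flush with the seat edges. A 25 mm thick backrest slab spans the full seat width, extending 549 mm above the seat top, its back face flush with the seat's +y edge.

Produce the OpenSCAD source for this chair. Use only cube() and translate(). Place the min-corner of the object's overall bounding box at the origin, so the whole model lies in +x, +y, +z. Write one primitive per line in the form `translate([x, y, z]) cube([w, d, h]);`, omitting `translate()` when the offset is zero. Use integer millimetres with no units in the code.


translate([0, 0, 438]) cube([403, 383, 24]);
cube([47, 47, 438]);
translate([356, 0, 0]) cube([47, 47, 438]);
translate([0, 336, 0]) cube([47, 47, 438]);
translate([356, 336, 0]) cube([47, 47, 438]);
translate([0, 358, 462]) cube([403, 25, 549]);


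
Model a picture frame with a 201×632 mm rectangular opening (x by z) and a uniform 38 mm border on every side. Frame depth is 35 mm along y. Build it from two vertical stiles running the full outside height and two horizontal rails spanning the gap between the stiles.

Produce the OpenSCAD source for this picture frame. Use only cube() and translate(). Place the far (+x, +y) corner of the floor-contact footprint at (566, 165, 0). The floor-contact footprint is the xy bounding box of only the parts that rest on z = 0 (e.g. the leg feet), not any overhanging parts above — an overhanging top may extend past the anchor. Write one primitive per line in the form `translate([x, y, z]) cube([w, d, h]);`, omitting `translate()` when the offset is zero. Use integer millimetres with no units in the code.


translate([289, 130, 0]) cube([38, 35, 708]);
translate([528, 130, 0]) cube([38, 35, 708]);
translate([327, 130, 0]) cube([201, 35, 38]);
translate([327, 130, 670]) cube([201, 35, 38]);


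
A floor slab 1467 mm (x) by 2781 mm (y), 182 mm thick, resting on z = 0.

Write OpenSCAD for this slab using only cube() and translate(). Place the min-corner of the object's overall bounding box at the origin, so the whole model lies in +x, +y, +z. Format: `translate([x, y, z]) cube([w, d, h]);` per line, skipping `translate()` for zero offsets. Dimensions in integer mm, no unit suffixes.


cube([1467, 2781, 182]);


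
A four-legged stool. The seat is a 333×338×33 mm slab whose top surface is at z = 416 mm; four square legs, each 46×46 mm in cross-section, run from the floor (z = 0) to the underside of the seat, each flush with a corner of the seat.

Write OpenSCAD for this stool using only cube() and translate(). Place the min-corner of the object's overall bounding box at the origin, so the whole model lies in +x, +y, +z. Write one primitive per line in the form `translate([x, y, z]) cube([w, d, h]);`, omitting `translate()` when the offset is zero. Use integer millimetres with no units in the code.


translate([0, 0, 383]) cube([333, 338, 33]);
cube([46, 46, 383]);
translate([287, 0, 0]) cube([46, 46, 383]);
translate([0, 292, 0]) cube([46, 46, 383]);
translate([287, 292, 0]) cube([46, 46, 383]);


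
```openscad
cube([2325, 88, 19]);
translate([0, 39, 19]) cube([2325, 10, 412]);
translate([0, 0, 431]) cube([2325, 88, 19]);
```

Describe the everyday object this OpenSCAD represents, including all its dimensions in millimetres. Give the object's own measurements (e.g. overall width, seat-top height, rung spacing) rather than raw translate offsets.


An I-beam lying along x, 2325 mm long. Overall section height 450 mm. Two flanges 88 mm wide (y) and 19 mm thick, one on the floor and one at the top; a web 10 mm thick runs between them, centred on the flange width.


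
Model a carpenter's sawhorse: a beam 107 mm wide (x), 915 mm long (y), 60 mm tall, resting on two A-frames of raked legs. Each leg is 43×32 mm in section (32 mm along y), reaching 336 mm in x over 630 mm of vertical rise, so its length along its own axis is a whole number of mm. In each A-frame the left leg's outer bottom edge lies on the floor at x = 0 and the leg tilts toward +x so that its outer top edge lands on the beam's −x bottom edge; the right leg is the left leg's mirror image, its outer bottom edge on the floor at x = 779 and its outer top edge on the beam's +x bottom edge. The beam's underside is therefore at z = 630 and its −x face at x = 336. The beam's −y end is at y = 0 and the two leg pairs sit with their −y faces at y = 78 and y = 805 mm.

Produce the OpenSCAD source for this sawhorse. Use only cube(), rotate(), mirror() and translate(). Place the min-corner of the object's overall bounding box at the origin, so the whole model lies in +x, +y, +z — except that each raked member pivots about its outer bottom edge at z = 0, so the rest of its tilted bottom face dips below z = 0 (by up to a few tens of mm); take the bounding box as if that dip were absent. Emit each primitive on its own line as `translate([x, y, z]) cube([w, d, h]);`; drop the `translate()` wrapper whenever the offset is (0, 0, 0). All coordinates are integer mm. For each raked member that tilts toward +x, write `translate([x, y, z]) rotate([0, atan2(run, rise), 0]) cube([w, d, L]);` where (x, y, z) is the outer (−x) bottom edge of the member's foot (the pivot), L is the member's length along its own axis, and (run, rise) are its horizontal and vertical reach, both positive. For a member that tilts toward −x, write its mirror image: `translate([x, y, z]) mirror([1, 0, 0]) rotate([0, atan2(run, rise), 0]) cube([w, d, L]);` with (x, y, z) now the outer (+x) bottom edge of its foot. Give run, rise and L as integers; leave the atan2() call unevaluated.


// leg length = √(336² + 630²) = 714
// right-leg outer foot x = 2·336 + 107 = 779
// beam min-corner = (336, 0, 630)
translate([336, 0, 630]) cube([107, 915, 60]);
translate([0, 78, 0]) rotate([0, atan2(336, 630), 0]) cube([43, 32, 714]);
translate([779, 78, 0]) mirror([1, 0, 0]) rotate([0, atan2(336, 630), 0]) cube([43, 32, 714]);
translate([0, 805, 0]) rotate([0, atan2(336, 630), 0]) cube([43, 32, 714]);
translate([779, 805, 0]) mirror([1, 0, 0]) rotate([0, atan2(336, 630), 0]) cube([43, 32, 714]);


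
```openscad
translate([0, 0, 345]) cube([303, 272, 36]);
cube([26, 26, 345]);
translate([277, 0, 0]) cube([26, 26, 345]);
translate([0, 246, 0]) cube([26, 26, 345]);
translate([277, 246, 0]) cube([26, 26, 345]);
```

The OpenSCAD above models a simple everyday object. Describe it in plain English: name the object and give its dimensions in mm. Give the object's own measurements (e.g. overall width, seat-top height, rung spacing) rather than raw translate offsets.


A four-legged stool. The seat is a 303×272×36 mm slab whose top surface is at z = 381 mm; four square legs, each 26×26 mm in cross-section, run from the floor (z = 0) to the underside of the seat, each flush with a corner of the seat.


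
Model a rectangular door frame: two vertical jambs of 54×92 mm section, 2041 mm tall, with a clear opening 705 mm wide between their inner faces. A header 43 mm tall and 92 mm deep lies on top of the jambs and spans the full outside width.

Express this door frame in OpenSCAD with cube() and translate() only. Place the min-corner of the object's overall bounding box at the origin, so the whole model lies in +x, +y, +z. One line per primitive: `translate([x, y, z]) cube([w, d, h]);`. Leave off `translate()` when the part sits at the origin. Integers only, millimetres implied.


cube([54, 92, 2041]);
translate([759, 0, 0]) cube([54, 92, 2041]);
translate([0, 0, 2041]) cube([813, 92, 43]);


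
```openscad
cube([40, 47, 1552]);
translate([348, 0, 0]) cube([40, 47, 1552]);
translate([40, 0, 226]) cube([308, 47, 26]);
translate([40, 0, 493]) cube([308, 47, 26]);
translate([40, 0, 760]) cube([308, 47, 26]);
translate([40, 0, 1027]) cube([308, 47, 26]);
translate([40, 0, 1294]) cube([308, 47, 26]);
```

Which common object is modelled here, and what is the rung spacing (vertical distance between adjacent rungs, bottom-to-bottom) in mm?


A ladder. The rung spacing is 267 mm.

Two tall 40×47 posts with 5 short bars between them — a ladder. Adjacent rungs sit at z = 226 and z = 493, so the spacing is 493 − 226 = 267 mm.


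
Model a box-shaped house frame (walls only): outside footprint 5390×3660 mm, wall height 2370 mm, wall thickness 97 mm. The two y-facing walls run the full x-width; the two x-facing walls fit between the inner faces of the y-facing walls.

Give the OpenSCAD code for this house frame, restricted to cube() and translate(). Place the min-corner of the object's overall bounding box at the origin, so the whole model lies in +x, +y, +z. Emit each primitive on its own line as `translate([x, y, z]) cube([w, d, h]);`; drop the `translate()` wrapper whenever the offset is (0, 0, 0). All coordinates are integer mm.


cube([5390, 97, 2370]);
translate([0, 3563, 0]) cube([5390, 97, 2370]);
translate([0, 97, 0]) cube([97, 3466, 2370]);
translate([5293, 97, 0]) cube([97, 3466, 2370]);


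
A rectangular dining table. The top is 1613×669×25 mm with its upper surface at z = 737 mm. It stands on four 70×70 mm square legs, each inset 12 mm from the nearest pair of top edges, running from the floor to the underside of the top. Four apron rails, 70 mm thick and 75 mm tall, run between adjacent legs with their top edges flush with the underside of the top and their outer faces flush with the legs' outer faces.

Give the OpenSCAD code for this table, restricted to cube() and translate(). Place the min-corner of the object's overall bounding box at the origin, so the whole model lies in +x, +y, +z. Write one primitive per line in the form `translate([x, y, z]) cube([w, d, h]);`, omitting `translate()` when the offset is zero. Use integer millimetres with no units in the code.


translate([0, 0, 712]) cube([1613, 669, 25]);
translate([12, 12, 0]) cube([70, 70, 712]);
translate([1531, 12, 0]) cube([70, 70, 712]);
translate([12, 587, 0]) cube([70, 70, 712]);
translate([1531, 587, 0]) cube([70, 70, 712]);
translate([82, 12, 637]) cube([1449, 70, 75]);
translate([82, 587, 637]) cube([1449, 70, 75]);
translate([12, 82, 637]) cube([70, 505, 75]);
translate([1531, 82, 637]) cube([70, 505, 75]);


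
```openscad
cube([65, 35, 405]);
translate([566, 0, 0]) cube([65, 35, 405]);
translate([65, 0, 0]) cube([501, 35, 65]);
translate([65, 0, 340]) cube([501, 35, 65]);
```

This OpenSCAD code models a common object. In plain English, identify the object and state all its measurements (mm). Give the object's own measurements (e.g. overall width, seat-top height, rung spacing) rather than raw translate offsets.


A rectangular picture frame lying in the x–z plane (depth along y). The opening is 501 mm wide (x) by 275 mm tall (z), surrounded by a border 65 mm wide on all four sides. The frame is 35 mm deep and is made of two full-height vertical stiles with two horizontal rails fitted between them.


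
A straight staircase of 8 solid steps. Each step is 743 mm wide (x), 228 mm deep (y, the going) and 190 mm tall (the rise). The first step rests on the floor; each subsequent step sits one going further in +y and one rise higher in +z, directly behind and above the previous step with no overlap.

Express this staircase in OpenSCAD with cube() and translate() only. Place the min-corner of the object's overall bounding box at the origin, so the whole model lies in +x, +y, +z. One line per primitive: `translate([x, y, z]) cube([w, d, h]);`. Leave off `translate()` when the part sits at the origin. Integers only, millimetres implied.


cube([743, 228, 190]);
translate([0, 228, 190]) cube([743, 228, 190]);
translate([0, 456, 380]) cube([743, 228, 190]);
translate([0, 684, 570]) cube([743, 228, 190]);
translate([0, 912, 760]) cube([743, 228, 190]);
translate([0, 1140, 950]) cube([743, 228, 190]);
translate([0, 1368, 1140]) cube([743, 228, 190]);
translate([0, 1596, 1330]) cube([743, 228, 190]);


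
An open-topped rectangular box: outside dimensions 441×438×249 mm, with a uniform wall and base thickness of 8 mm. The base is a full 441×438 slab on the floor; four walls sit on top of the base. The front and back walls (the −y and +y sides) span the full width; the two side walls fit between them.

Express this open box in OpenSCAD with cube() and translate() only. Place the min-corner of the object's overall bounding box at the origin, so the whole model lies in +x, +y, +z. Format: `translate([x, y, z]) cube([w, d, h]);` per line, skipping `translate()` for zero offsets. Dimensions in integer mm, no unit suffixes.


cube([441, 438, 8]);
translate([0, 0, 8]) cube([441, 8, 241]);
translate([0, 430, 8]) cube([441, 8, 241]);
translate([0, 8, 8]) cube([8, 422, 241]);
translate([433, 8, 8]) cube([8, 422, 241]);


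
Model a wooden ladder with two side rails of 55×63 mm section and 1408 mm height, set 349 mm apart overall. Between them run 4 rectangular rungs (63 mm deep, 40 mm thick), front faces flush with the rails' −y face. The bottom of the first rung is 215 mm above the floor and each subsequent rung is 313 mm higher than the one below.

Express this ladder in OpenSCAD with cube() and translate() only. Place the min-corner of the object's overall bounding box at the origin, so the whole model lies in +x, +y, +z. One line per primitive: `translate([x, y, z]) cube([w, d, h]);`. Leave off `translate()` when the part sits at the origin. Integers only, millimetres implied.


cube([55, 63, 1408]);
translate([294, 0, 0]) cube([55, 63, 1408]);
translate([55, 0, 215]) cube([239, 63, 40]);
translate([55, 0, 528]) cube([239, 63, 40]);
translate([55, 0, 841]) cube([239, 63, 40]);
translate([55, 0, 1154]) cube([239, 63, 40]);


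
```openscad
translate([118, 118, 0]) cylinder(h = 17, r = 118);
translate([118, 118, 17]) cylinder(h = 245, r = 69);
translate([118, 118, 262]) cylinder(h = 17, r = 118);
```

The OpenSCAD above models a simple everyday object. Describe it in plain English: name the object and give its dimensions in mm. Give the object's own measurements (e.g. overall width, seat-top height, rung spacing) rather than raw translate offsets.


A spool: two coaxial disc flanges of radius 118 mm and thickness 17 mm, joined by a core cylinder of radius 69 mm and height 245 mm. The lower flange rests on z = 0 and the three cylinders share a vertical axis.


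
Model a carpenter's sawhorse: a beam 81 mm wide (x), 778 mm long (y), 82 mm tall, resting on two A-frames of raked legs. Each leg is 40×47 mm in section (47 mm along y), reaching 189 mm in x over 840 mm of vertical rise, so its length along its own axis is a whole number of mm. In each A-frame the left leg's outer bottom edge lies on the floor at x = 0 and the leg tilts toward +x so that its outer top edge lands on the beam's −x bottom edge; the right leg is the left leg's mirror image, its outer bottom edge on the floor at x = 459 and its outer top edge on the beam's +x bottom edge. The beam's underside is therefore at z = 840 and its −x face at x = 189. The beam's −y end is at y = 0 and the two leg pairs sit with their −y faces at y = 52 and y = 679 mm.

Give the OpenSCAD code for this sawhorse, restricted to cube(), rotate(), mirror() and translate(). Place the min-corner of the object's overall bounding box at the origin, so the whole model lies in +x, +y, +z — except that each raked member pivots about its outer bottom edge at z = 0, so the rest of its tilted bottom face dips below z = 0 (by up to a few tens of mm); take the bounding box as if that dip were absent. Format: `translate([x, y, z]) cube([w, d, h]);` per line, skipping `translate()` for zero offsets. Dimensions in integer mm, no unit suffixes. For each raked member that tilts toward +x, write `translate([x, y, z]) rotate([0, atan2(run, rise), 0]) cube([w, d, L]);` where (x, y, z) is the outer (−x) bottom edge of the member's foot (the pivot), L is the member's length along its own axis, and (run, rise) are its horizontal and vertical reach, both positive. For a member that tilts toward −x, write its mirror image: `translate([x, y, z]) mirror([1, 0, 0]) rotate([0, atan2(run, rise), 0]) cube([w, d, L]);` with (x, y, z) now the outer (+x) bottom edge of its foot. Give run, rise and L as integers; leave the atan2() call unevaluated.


translate([189, 0, 840]) cube([81, 778, 82]);
translate([0, 52, 0]) rotate([0, atan2(189, 840), 0]) cube([40, 47, 861]);
translate([459, 52, 0]) mirror([1, 0, 0]) rotate([0, atan2(189, 840), 0]) cube([40, 47, 861]);
translate([0, 679, 0]) rotate([0, atan2(189, 840), 0]) cube([40, 47, 861]);
translate([459, 679, 0]) mirror([1, 0, 0]) rotate([0, atan2(189, 840), 0]) cube([40, 47, 861]);


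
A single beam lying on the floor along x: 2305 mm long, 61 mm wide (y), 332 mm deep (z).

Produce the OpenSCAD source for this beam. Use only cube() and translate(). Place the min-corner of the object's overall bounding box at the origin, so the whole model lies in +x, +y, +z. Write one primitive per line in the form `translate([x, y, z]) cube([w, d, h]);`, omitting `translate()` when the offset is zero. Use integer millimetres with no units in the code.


cube([2305, 61, 332]);


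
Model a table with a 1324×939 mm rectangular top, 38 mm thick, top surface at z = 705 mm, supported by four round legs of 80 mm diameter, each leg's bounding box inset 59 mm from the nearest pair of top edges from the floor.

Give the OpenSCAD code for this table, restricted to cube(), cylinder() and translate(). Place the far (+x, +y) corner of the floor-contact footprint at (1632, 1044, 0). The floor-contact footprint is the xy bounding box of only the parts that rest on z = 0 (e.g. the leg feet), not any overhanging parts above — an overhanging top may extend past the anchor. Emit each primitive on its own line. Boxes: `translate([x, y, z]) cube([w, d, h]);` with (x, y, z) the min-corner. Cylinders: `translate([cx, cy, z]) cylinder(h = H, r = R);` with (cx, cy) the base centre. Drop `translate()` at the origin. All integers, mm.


// leg_h = 705 - 38 = 667
translate([367, 164, 667]) cube([1324, 939, 38]);
translate([466, 263, 0]) cylinder(h = 667, r = 40);
translate([1592, 263, 0]) cylinder(h = 667, r = 40);
translate([466, 1004, 0]) cylinder(h = 667, r = 40);
translate([1592, 1004, 0]) cylinder(h = 667, r = 40);


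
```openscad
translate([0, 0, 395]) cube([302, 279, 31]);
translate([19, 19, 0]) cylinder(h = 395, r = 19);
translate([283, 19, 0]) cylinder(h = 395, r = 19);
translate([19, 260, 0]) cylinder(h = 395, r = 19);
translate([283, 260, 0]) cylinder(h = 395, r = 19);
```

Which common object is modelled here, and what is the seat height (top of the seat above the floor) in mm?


A stool. The seat height is 426 mm.

A 302×279×31 slab at z = 395 on four corner cylinders — a stool. The seat top is 395 + 31 = 426 mm.


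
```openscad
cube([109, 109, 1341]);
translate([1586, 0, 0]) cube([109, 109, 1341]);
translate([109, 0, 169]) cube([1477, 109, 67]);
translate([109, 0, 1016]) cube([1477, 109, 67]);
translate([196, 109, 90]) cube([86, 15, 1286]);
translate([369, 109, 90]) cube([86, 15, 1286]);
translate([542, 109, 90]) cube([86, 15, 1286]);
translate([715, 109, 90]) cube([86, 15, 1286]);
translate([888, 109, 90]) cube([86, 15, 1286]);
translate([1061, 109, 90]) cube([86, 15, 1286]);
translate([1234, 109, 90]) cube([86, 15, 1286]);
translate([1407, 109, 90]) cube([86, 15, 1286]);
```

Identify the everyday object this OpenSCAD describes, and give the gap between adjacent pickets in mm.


A fence section. The picket gap is 87 mm.

Two posts, two rails, 8 pickets — a fence section. Span 1477 mm holds 8 pickets of 86 mm with 9 equal gaps: ⌊(1477 − 8·86) / 9⌋ = 87 mm.


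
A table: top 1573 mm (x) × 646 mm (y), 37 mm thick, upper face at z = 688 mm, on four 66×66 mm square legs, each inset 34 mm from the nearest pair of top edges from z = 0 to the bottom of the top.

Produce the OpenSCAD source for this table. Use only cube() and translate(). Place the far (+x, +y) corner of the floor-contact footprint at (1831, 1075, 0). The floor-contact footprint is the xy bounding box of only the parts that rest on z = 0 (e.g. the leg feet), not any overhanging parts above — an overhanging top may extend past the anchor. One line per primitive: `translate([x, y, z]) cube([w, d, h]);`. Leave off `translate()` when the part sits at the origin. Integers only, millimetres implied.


// leg_h = 688 - 37 = 651
translate([292, 463, 651]) cube([1573, 646, 37]);
translate([326, 497, 0]) cube([66, 66, 651]);
translate([1765, 497, 0]) cube([66, 66, 651]);
translate([326, 1009, 0]) cube([66, 66, 651]);
translate([1765, 1009, 0]) cube([66, 66, 651]);


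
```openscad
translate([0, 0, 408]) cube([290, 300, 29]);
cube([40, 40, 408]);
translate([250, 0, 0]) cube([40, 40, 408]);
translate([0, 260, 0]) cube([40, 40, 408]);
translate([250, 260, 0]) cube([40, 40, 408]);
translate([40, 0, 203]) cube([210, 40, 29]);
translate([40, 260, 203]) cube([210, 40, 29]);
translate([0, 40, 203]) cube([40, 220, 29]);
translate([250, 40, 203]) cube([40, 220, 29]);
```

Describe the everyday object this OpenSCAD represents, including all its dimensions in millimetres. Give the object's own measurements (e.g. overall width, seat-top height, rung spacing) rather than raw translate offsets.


A simple wooden stool: a rectangular seat 290 mm (x) by 300 mm (y), 29 mm thick, top face at z = 437 mm, on four square legs, each 40×40 mm in cross-section. The legs rest on z = 0, each flush with a corner of the seat. Four stretchers, 40 mm wide and 29 mm tall, connect adjacent legs with their undersides at z = 203 mm, each running between the inner faces of the legs it joins and aligned with the legs' outer faces on the other axis.


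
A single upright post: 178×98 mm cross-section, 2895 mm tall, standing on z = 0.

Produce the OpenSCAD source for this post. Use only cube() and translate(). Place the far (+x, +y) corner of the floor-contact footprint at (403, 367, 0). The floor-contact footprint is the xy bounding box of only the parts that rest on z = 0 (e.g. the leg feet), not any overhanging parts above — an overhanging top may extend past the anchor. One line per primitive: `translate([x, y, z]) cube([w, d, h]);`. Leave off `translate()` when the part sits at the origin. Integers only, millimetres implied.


translate([225, 269, 0]) cube([178, 98, 2895]);


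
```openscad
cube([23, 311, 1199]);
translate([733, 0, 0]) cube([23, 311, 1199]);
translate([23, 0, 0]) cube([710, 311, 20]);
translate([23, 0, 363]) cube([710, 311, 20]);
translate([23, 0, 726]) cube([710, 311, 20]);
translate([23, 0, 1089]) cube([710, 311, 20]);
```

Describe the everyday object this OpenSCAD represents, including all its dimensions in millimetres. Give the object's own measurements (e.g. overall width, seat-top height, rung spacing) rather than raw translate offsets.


An open bookshelf. Two side panels, each 23 mm thick, 311 mm deep and 1199 mm tall, stand 756 mm apart (outside-to-outside). Between them sit 4 shelves, each 20 mm thick and 311 mm deep, spanning the full gap between the sides. The bottom shelf rests on the floor (its underside at z = 0) and the clear gap between one shelf's top and the next shelf's underside is 343 mm.


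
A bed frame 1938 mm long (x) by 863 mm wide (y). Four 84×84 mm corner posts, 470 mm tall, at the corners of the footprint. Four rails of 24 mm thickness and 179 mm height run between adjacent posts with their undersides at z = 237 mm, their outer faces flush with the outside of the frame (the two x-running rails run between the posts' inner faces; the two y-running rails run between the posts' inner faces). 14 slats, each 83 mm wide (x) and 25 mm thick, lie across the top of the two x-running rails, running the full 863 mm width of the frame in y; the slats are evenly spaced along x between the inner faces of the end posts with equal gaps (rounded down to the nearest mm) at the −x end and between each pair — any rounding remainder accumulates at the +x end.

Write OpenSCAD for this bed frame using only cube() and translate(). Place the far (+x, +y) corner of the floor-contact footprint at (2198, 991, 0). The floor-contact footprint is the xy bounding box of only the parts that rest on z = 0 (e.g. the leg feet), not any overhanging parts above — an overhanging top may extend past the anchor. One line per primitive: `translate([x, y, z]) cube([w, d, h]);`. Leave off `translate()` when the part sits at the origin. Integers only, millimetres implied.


translate([260, 128, 0]) cube([84, 84, 470]);
translate([260, 907, 0]) cube([84, 84, 470]);
translate([2114, 128, 0]) cube([84, 84, 470]);
translate([2114, 907, 0]) cube([84, 84, 470]);
translate([344, 128, 237]) cube([1770, 24, 179]);
translate([344, 967, 237]) cube([1770, 24, 179]);
translate([260, 212, 237]) cube([24, 695, 179]);
translate([2174, 212, 237]) cube([24, 695, 179]);
translate([384, 128, 416]) cube([83, 863, 25]);
translate([507, 128, 416]) cube([83, 863, 25]);
translate([630, 128, 416]) cube([83, 863, 25]);
translate([753, 128, 416]) cube([83, 863, 25]);
translate([876, 128, 416]) cube([83, 863, 25]);
translate([999, 128, 416]) cube([83, 863, 25]);
translate([1122, 128, 416]) cube([83, 863, 25]);
translate([1245, 128, 416]) cube([83, 863, 25]);
translate([1368, 128, 416]) cube([83, 863, 25]);
translate([1491, 128, 416]) cube([83, 863, 25]);
translate([1614, 128, 416]) cube([83, 863, 25]);
translate([1737, 128, 416]) cube([83, 863, 25]);
translate([1860, 128, 416]) cube([83, 863, 25]);
translate([1983, 128, 416]) cube([83, 863, 25]);


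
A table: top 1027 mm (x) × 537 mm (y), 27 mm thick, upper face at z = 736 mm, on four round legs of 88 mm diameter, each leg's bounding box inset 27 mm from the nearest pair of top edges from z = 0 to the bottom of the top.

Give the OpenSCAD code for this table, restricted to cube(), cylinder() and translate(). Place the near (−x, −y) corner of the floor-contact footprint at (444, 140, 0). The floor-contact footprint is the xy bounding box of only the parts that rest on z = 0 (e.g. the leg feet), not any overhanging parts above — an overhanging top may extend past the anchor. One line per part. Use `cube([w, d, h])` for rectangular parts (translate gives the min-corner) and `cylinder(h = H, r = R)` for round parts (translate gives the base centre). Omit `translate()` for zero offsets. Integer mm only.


// leg_h = 736 - 27 = 709
translate([417, 113, 709]) cube([1027, 537, 27]);
translate([488, 184, 0]) cylinder(h = 709, r = 44);
translate([1373, 184, 0]) cylinder(h = 709, r = 44);
translate([488, 579, 0]) cylinder(h = 709, r = 44);
translate([1373, 579, 0]) cylinder(h = 709, r = 44);


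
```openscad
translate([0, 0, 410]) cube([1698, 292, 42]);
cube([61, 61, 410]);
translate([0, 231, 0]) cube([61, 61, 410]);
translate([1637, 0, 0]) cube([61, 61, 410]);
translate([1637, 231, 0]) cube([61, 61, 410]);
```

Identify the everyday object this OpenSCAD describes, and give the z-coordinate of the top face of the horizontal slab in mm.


A bench. The seat-top height is 452 mm.

A long slab on four corner posts — a bench. The slab sits at z = 410 with thickness 42, so the top is 410 + 42 = 452 mm.


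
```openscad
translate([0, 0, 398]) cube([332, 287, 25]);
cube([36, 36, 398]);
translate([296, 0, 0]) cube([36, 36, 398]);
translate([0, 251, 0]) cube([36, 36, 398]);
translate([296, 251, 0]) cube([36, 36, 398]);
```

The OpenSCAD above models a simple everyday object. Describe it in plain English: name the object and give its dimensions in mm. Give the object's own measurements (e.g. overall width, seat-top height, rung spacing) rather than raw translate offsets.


A four-legged stool. The seat is a 332×287×25 mm slab whose top surface is at z = 423 mm; four square legs, each 36×36 mm in cross-section, run from the floor (z = 0) to the underside of the seat, each flush with a corner of the seat.


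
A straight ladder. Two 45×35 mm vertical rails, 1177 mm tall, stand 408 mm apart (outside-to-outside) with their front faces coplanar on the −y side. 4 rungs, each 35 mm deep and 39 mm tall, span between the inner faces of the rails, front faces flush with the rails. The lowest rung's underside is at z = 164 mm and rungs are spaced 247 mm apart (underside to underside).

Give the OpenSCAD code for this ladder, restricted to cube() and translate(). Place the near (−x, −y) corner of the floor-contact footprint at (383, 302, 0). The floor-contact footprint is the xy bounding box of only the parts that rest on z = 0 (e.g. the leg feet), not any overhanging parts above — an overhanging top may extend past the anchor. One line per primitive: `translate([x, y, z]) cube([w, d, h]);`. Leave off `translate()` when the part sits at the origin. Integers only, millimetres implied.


translate([383, 302, 0]) cube([45, 35, 1177]);
translate([746, 302, 0]) cube([45, 35, 1177]);
translate([428, 302, 164]) cube([318, 35, 39]);
translate([428, 302, 411]) cube([318, 35, 39]);
translate([428, 302, 658]) cube([318, 35, 39]);
translate([428, 302, 905]) cube([318, 35, 39]);


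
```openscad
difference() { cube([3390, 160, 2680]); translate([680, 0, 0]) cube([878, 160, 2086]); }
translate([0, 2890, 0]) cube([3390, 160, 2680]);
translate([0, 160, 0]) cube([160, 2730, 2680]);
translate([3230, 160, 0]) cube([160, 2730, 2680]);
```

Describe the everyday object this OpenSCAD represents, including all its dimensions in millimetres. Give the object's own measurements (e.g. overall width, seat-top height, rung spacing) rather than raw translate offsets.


A single room: four walls, each 2680 mm tall and 160 mm thick, enclosing an outside footprint 3390×3050 mm (x × y), no floor or roof. The front and back walls (−y and +y sides) run the full x-width; the side walls fit between their inner faces. A door opening 878 mm wide and 2086 mm tall is cut through the front wall from the floor up, its −x edge 680 mm from the wall's −x end.


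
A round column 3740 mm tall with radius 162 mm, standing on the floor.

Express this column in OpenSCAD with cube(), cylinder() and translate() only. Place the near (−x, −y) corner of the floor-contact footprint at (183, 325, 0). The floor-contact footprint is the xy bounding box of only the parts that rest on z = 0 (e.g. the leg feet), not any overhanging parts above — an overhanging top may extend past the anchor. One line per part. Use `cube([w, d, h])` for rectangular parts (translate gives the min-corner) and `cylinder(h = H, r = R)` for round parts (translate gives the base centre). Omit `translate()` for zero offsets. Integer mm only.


translate([345, 487, 0]) cylinder(h = 3740, r = 162);


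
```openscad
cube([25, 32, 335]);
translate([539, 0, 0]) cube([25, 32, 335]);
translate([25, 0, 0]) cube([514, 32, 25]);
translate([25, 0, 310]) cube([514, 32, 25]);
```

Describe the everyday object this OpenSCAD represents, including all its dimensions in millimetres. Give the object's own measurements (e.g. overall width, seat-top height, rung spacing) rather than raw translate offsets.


A rectangular picture frame lying in the x–z plane (depth along y). The opening is 514 mm wide (x) by 285 mm tall (z), surrounded by a border 25 mm wide on all four sides. The frame is 32 mm deep and is made of two full-height vertical stiles with two horizontal rails fitted between them.


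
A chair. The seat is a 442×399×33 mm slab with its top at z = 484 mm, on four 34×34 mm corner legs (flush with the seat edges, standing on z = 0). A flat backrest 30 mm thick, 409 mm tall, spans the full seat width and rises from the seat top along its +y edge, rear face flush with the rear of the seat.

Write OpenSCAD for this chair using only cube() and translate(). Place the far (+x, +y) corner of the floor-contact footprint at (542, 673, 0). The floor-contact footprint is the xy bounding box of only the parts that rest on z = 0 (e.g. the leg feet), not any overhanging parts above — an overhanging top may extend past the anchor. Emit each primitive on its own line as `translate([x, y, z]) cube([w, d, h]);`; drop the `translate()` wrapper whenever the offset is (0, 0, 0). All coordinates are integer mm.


translate([100, 274, 451]) cube([442, 399, 33]);
translate([100, 274, 0]) cube([34, 34, 451]);
translate([508, 274, 0]) cube([34, 34, 451]);
translate([100, 639, 0]) cube([34, 34, 451]);
translate([508, 639, 0]) cube([34, 34, 451]);
translate([100, 643, 484]) cube([442, 30, 409]);
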